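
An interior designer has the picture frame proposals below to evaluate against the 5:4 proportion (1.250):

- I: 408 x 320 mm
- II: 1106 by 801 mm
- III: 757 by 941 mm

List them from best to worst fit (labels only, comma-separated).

III, I, II

I: 408/320 ≈ 1.275 → |1.275 − 1.250| = 0.025
II: 1106/801 ≈ 1.381 → |1.381 − 1.250| = 0.131
III: 941/757 ≈ 1.243 → |1.243 − 1.250| = 0.007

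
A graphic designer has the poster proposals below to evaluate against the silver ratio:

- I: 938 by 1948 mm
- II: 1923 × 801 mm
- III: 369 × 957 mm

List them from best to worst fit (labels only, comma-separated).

II, III, I

Ratios: I = 1948 / 938 ≈ 2.077; II = 1923 / 801 ≈ 2.401; III = 957 / 369 ≈ 2.593.
|Δ from 2.414|: I 0.337; II 0.013; III 0.179.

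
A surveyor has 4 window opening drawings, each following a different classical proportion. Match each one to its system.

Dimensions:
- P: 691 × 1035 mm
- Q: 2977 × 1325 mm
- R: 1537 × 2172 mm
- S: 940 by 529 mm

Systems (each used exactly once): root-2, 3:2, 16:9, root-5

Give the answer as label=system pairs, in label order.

P=3:2, Q=root-5, R=root-2, S=16:9

Ratios: P ≈ 1.498; Q ≈ 2.247; R ≈ 1.413; S ≈ 1.777.
Targets: root-2 ≈ 1.414; 3:2 ≈ 1.500; 16:9 ≈ 1.778; root-5 ≈ 2.236.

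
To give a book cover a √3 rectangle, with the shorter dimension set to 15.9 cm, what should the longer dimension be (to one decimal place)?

root-3 ≈ 1.73205.
Longer side = 15.9 × 1.73205 ≈ 27.540 → 27.5 cm.

27.5 cm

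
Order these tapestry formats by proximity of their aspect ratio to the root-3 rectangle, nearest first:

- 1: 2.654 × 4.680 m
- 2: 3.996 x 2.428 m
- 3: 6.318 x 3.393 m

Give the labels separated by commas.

1, 2, 3

Ratios: 1 = 4.680 / 2.654 ≈ 1.763; 2 = 3.996 / 2.428 ≈ 1.646; 3 = 6.318 / 3.393 ≈ 1.862.
|Δ from 1.732|: 1 0.031; 2 0.086; 3 0.130.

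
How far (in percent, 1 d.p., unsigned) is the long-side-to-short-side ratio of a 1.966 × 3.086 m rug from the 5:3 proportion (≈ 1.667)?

5.8%

Ratio = 3.086 / 1.966 ≈ 1.5697.
Ideal 5:3 ≈ 1.6667. |1.5697 − 1.6667| / 1.6667 ≈ 5.82% → 5.8%.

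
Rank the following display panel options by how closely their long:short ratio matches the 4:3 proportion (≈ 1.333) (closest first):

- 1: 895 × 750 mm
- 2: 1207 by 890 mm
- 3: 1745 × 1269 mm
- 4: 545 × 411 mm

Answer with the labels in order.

4, 2, 3, 1

Ratios: 1 = 895 / 750 ≈ 1.193; 2 = 1207 / 890 ≈ 1.356; 3 = 1745 / 1269 ≈ 1.375; 4 = 545 / 411 ≈ 1.326.
|Δ from 1.333|: 1 0.140; 2 0.023; 3 0.042; 4 0.007.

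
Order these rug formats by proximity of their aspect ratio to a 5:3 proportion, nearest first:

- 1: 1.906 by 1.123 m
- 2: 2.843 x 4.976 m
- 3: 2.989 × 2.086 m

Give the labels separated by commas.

1, 2, 3

Ratios: 1 = 1.906 / 1.123 ≈ 1.697; 2 = 4.976 / 2.843 ≈ 1.750; 3 = 2.989 / 2.086 ≈ 1.433.
|Δ from 1.667|: 1 0.030; 2 0.083; 3 0.234.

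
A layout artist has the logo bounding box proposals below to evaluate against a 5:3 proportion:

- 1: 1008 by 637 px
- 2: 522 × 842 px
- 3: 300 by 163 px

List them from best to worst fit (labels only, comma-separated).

Ratios: 1 = 1008 / 637 ≈ 1.582; 2 = 842 / 522 ≈ 1.613; 3 = 300 / 163 ≈ 1.840.
|Δ from 1.667|: 1 0.085; 2 0.054; 3 0.173.

2, 1, 3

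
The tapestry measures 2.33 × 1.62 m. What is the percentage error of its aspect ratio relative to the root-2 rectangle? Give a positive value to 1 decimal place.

1.7%

Ratio = 2.33 / 1.62 ≈ 1.4383.
Ideal root-2 ≈ 1.4142. |1.4383 − 1.4142| / 1.4142 ≈ 1.70% → 1.7%.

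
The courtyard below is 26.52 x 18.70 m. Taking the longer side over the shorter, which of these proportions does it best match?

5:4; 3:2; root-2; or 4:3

root-2

Ratio = 26.52 / 18.70 ≈ 1.418.
Distances: 5:4 1.250 (Δ 0.168); 3:2 1.500 (Δ 0.082); root-2 1.414 (Δ 0.004); 4:3 1.333 (Δ 0.085).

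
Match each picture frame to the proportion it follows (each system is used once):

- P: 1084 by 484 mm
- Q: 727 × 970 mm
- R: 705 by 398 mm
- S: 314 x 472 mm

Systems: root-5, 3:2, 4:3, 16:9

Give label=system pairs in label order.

Ratios: P ≈ 2.240; Q ≈ 1.334; R ≈ 1.771; S ≈ 1.503.
Targets: root-5 ≈ 2.236; 3:2 ≈ 1.500; 4:3 ≈ 1.333; 16:9 ≈ 1.778.

P=root-5, Q=4:3, R=16:9, S=3:2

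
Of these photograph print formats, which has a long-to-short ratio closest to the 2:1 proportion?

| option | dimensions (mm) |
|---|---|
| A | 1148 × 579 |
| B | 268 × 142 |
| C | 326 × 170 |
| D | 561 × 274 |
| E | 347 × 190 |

A

Ratios (long/short): A ≈ 1.983; B ≈ 1.887; C ≈ 1.918; D ≈ 2.047; E ≈ 1.826.
2:1 ≈ 2.000; option A is nearest (Δ 0.017).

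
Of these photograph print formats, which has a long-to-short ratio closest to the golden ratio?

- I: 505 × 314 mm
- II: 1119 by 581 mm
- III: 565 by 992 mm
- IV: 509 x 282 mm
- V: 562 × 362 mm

I

Target golden ratio ≈ 1.618.
I: 1.608 (Δ0.010)  II: 1.926 (Δ0.308)  III: 1.756 (Δ0.138)  IV: 1.805 (Δ0.187)  V: 1.552 (Δ0.066)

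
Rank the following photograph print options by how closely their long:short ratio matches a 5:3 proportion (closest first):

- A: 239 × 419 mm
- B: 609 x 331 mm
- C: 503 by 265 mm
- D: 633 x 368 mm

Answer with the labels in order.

D, A, B, C

A: 419/239 ≈ 1.753 → |1.753 − 1.667| = 0.086
B: 609/331 ≈ 1.840 → |1.840 − 1.667| = 0.173
C: 503/265 ≈ 1.898 → |1.898 − 1.667| = 0.231
D: 633/368 ≈ 1.720 → |1.720 − 1.667| = 0.053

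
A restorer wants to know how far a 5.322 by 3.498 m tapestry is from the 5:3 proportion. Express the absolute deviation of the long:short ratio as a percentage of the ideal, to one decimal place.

8.7%

Ratio = 5.322 / 3.498 ≈ 1.5214.
Ideal 5:3 ≈ 1.6667. |1.5214 − 1.6667| / 1.6667 ≈ 8.72% → 8.7%.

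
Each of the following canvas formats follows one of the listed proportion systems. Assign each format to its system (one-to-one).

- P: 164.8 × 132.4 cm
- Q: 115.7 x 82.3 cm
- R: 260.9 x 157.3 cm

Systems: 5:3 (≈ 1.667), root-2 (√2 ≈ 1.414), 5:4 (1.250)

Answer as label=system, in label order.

P=5:4, Q=root-2, R=5:3

Ratios: P ≈ 1.245; Q ≈ 1.406; R ≈ 1.659.
Targets: 5:3 ≈ 1.667; root-2 ≈ 1.414; 5:4 ≈ 1.250.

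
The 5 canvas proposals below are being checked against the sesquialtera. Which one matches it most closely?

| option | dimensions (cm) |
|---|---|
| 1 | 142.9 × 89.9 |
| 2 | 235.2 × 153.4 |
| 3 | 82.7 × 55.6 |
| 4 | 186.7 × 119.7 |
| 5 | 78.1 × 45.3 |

3

Ratios (long/short): 1 ≈ 1.590; 2 ≈ 1.533; 3 ≈ 1.487; 4 ≈ 1.560; 5 ≈ 1.724.
3:2 ≈ 1.500; option 3 is nearest (Δ 0.013).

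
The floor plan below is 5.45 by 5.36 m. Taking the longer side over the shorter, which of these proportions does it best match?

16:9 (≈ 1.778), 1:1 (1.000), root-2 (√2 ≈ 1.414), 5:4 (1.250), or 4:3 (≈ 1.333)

1:1

Ratio = 5.45 / 5.36 ≈ 1.017.
Distances: 16:9 1.778 (Δ 0.761); 1:1 1.000 (Δ 0.017); root-2 1.414 (Δ 0.397); 5:4 1.250 (Δ 0.233); 4:3 1.333 (Δ 0.316).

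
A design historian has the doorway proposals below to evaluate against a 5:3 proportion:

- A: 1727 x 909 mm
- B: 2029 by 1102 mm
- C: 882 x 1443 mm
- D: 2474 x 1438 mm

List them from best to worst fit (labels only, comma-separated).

Ratios: A = 1727 / 909 ≈ 1.900; B = 2029 / 1102 ≈ 1.841; C = 1443 / 882 ≈ 1.636; D = 2474 / 1438 ≈ 1.720.
|Δ from 1.667|: A 0.233; B 0.174; C 0.031; D 0.053.

C, D, B, A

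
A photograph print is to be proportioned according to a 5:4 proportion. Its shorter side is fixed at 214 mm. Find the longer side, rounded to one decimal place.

5:4 = 1.25000.
Longer side = 214 × 1.25000 ≈ 267.500 → 267.5 mm.

267.5 mm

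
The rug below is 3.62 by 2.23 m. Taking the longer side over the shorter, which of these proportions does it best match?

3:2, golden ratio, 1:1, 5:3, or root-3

3.62/2.23 ≈ 1.623. Nearest candidates are golden ratio (1.618, off by 0.005) and 5:3 (1.667, off by 0.044).

golden ratio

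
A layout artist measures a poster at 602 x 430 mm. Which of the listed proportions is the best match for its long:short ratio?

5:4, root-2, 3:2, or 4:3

602/430 ≈ 1.400. Nearest candidates are root-2 (1.414, off by 0.014) and 4:3 (1.333, off by 0.067).

root-2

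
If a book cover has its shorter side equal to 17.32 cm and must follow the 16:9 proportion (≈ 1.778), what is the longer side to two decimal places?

16:9 ≈ 1.77778.
Longer side = 17.32 × 1.77778 ≈ 30.7911 → 30.79 cm.

30.79 cm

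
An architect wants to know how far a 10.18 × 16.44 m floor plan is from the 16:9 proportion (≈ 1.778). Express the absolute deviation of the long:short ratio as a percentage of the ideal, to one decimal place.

Ratio = 16.44 / 10.18 ≈ 1.6149.
Ideal 16:9 ≈ 1.7778. |1.6149 − 1.7778| / 1.7778 ≈ 9.16% → 9.2%.

9.2%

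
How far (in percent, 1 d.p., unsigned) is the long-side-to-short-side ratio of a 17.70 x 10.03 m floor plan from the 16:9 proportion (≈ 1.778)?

Ratio = 17.70 / 10.03 ≈ 1.7647.
Ideal 16:9 ≈ 1.7778. |1.7647 − 1.7778| / 1.7778 ≈ 0.74% → 0.7%.

0.7%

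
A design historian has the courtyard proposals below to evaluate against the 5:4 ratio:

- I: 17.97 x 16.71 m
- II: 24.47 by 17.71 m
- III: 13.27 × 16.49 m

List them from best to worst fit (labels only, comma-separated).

III, II, I

I: 17.97/16.71 ≈ 1.075 → |1.075 − 1.250| = 0.175
II: 24.47/17.71 ≈ 1.382 → |1.382 − 1.250| = 0.132
III: 16.49/13.27 ≈ 1.243 → |1.243 − 1.250| = 0.007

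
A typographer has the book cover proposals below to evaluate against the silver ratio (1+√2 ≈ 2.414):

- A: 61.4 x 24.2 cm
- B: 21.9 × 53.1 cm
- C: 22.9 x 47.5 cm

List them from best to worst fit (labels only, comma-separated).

Ratios: A = 61.4 / 24.2 ≈ 2.537; B = 53.1 / 21.9 ≈ 2.425; C = 47.5 / 22.9 ≈ 2.074.
|Δ from 2.414|: A 0.123; B 0.011; C 0.340.

B, A, C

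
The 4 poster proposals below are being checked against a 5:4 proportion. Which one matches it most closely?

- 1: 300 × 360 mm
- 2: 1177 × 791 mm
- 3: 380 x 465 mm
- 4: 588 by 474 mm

4

Target 5:4 ≈ 1.250.
1: 1.200 (Δ0.050)  2: 1.488 (Δ0.238)  3: 1.224 (Δ0.026)  4: 1.241 (Δ0.009)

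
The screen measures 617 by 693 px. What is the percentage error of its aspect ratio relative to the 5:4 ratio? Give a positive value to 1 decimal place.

Ratio = 693 / 617 ≈ 1.1232.
Ideal 5:4 = 1.2500. |1.1232 − 1.2500| / 1.2500 ≈ 10.14% → 10.1%.

10.1%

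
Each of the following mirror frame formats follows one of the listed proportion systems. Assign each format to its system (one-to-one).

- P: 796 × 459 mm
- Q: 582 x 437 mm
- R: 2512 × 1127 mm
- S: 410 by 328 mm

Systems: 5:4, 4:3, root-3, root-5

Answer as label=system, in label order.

P = 796/459 ≈ 1.734 → root-3 (1.732)
Q = 582/437 ≈ 1.332 → 4:3 (1.333)
R = 2512/1127 ≈ 2.229 → root-5 (2.236)
S = 410/328 ≈ 1.250 → 5:4 (1.250)

P=root-3, Q=4:3, R=root-5, S=5:4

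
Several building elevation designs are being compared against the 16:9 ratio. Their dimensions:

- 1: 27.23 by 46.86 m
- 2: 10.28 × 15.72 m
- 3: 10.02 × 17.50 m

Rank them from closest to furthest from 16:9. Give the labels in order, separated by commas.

Ratios: 1 = 46.86 / 27.23 ≈ 1.721; 2 = 15.72 / 10.28 ≈ 1.529; 3 = 17.50 / 10.02 ≈ 1.747.
|Δ from 1.778|: 1 0.057; 2 0.249; 3 0.031.

3, 1, 2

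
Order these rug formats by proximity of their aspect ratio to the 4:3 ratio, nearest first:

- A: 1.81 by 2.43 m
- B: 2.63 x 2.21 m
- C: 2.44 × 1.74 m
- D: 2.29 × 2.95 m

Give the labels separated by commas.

Ratios: A = 2.43 / 1.81 ≈ 1.343; B = 2.63 / 2.21 ≈ 1.190; C = 2.44 / 1.74 ≈ 1.402; D = 2.95 / 2.29 ≈ 1.288.
|Δ from 1.333|: A 0.010; B 0.143; C 0.069; D 0.045.

A, D, C, B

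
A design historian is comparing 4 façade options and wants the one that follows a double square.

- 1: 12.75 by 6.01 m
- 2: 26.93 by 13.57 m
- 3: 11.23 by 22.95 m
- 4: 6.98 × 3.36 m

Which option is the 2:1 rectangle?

Target 2:1 ≈ 2.000.
1: 2.121 (Δ0.121)  2: 1.985 (Δ0.015)  3: 2.044 (Δ0.044)  4: 2.077 (Δ0.077)

2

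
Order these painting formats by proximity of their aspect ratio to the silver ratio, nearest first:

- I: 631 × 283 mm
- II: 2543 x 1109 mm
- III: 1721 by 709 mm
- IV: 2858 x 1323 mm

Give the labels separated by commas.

III, II, I, IV

I: 631/283 ≈ 2.230 → |2.230 − 2.414| = 0.184
II: 2543/1109 ≈ 2.293 → |2.293 − 2.414| = 0.121
III: 1721/709 ≈ 2.427 → |2.427 − 2.414| = 0.013
IV: 2858/1323 ≈ 2.160 → |2.160 − 2.414| = 0.254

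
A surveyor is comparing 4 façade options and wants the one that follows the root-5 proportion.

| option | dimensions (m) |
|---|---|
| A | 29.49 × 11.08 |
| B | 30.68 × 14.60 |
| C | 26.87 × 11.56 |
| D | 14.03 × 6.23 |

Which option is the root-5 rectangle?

Target root-5 ≈ 2.236.
A: 2.662 (Δ0.426)  B: 2.101 (Δ0.135)  C: 2.324 (Δ0.088)  D: 2.252 (Δ0.016)

D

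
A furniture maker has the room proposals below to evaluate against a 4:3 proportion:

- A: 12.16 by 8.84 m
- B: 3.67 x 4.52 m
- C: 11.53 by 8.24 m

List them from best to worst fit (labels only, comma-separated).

Ratios: A = 12.16 / 8.84 ≈ 1.376; B = 4.52 / 3.67 ≈ 1.232; C = 11.53 / 8.24 ≈ 1.399.
|Δ from 1.333|: A 0.043; B 0.101; C 0.066.

A, C, B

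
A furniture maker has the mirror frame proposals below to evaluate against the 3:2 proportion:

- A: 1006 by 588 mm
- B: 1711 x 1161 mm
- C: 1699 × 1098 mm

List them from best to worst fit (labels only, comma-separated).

B, C, A

Ratios: A = 1006 / 588 ≈ 1.711; B = 1711 / 1161 ≈ 1.474; C = 1699 / 1098 ≈ 1.547.
|Δ from 1.500|: A 0.211; B 0.026; C 0.047.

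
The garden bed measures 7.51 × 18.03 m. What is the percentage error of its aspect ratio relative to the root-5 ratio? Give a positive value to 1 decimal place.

Ratio = 18.03 / 7.51 ≈ 2.4008.
Ideal root-5 ≈ 2.2361. |2.4008 − 2.2361| / 2.2361 ≈ 7.37% → 7.4%.

7.4%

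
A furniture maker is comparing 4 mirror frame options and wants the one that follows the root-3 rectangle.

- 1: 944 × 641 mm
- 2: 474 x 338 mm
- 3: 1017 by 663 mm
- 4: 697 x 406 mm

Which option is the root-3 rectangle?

4

Ratios (long/short): 1 ≈ 1.473; 2 ≈ 1.402; 3 ≈ 1.534; 4 ≈ 1.717.
root-3 ≈ 1.732; option 4 is nearest (Δ 0.015).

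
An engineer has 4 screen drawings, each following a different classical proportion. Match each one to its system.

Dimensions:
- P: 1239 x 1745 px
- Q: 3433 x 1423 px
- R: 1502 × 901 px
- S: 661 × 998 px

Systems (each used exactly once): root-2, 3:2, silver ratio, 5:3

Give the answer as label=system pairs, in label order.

P=root-2, Q=silver ratio, R=5:3, S=3:2

Ratios: P ≈ 1.408; Q ≈ 2.413; R ≈ 1.667; S ≈ 1.510.
Targets: root-2 ≈ 1.414; 3:2 ≈ 1.500; silver ratio ≈ 2.414; 5:3 ≈ 1.667.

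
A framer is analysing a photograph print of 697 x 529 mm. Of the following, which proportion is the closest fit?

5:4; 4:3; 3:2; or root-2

697/529 ≈ 1.318. Nearest candidates are 4:3 (1.333, off by 0.015) and 5:4 (1.250, off by 0.068).

4:3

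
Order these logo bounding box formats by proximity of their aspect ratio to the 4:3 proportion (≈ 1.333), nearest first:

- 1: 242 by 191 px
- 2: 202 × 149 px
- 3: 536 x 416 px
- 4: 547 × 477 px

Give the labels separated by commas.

Ratios: 1 = 242 / 191 ≈ 1.267; 2 = 202 / 149 ≈ 1.356; 3 = 536 / 416 ≈ 1.288; 4 = 547 / 477 ≈ 1.147.
|Δ from 1.333|: 1 0.066; 2 0.023; 3 0.045; 4 0.186.

2, 3, 1, 4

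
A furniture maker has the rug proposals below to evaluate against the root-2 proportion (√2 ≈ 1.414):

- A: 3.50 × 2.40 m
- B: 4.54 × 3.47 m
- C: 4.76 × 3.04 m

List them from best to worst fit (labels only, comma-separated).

A, B, C

Ratios: A = 3.50 / 2.40 ≈ 1.458; B = 4.54 / 3.47 ≈ 1.308; C = 4.76 / 3.04 ≈ 1.566.
|Δ from 1.414|: A 0.044; B 0.106; C 0.152.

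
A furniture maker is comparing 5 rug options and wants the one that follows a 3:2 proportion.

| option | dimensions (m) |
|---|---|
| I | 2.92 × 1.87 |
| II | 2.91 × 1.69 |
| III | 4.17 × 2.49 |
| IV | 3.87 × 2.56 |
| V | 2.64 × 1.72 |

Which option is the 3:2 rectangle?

Target 3:2 ≈ 1.500.
I: 1.561 (Δ0.061)  II: 1.722 (Δ0.222)  III: 1.675 (Δ0.175)  IV: 1.512 (Δ0.012)  V: 1.535 (Δ0.035)

IV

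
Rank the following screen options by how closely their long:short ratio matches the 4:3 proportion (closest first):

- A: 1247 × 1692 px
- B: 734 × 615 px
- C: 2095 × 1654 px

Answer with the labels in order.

A, C, B

Ratios: A = 1692 / 1247 ≈ 1.357; B = 734 / 615 ≈ 1.193; C = 2095 / 1654 ≈ 1.267.
|Δ from 1.333|: A 0.024; B 0.140; C 0.066.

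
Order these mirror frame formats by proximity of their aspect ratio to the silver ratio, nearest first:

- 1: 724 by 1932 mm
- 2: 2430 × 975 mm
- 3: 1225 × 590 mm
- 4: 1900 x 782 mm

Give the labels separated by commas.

Ratios: 1 = 1932 / 724 ≈ 2.669; 2 = 2430 / 975 ≈ 2.492; 3 = 1225 / 590 ≈ 2.076; 4 = 1900 / 782 ≈ 2.430.
|Δ from 2.414|: 1 0.255; 2 0.078; 3 0.338; 4 0.016.

4, 2, 1, 3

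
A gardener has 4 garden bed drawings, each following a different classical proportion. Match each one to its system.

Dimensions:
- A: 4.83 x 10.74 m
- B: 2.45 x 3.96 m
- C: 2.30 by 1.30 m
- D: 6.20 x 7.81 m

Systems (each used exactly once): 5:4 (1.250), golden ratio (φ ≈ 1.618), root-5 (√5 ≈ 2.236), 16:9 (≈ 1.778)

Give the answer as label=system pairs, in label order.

A=root-5, B=golden ratio, C=16:9, D=5:4

A = 10.74/4.83 ≈ 2.224 → root-5 (2.236)
B = 3.96/2.45 ≈ 1.616 → golden ratio (1.618)
C = 2.30/1.30 ≈ 1.769 → 16:9 (1.778)
D = 7.81/6.20 ≈ 1.260 → 5:4 (1.250)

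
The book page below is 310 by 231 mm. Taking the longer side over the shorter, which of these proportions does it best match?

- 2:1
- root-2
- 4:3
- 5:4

4:3

310/231 ≈ 1.342. Nearest candidates are 4:3 (1.333, off by 0.009) and root-2 (1.414, off by 0.072).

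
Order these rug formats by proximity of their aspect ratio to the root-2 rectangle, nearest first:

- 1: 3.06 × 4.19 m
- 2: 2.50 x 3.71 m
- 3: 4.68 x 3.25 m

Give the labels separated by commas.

Ratios: 1 = 4.19 / 3.06 ≈ 1.369; 2 = 3.71 / 2.50 ≈ 1.484; 3 = 4.68 / 3.25 ≈ 1.440.
|Δ from 1.414|: 1 0.045; 2 0.070; 3 0.026.

3, 1, 2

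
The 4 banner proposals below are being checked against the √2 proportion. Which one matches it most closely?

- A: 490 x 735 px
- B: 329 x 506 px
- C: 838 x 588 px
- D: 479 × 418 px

C

Target root-2 ≈ 1.414.
A: 1.500 (Δ0.086)  B: 1.538 (Δ0.124)  C: 1.425 (Δ0.011)  D: 1.146 (Δ0.268)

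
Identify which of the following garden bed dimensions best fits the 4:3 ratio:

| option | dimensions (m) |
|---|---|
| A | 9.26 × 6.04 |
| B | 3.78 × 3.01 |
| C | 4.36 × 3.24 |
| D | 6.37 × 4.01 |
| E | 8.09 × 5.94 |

Ratios (long/short): A ≈ 1.533; B ≈ 1.256; C ≈ 1.346; D ≈ 1.589; E ≈ 1.362.
4:3 ≈ 1.333; option C is nearest (Δ 0.013).

C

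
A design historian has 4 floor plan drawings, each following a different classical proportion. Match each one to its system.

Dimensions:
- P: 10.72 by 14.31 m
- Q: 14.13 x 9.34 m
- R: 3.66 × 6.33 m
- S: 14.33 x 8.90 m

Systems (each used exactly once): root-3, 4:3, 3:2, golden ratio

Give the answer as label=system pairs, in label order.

P=4:3, Q=3:2, R=root-3, S=golden ratio

Ratios: P ≈ 1.335; Q ≈ 1.513; R ≈ 1.730; S ≈ 1.610.
Targets: root-3 ≈ 1.732; 4:3 ≈ 1.333; 3:2 ≈ 1.500; golden ratio ≈ 1.618.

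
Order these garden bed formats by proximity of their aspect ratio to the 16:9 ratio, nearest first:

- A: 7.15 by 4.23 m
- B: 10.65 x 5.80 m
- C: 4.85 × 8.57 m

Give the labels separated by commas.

C, B, A

A: 7.15/4.23 ≈ 1.690 → |1.690 − 1.778| = 0.088
B: 10.65/5.80 ≈ 1.836 → |1.836 − 1.778| = 0.058
C: 8.57/4.85 ≈ 1.767 → |1.767 − 1.778| = 0.011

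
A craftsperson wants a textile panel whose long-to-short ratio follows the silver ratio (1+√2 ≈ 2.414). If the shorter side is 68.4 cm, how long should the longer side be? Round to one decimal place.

silver ratio ≈ 2.41421.
Longer side = 68.4 × 2.41421 ≈ 165.132 → 165.1 cm.

165.1 cm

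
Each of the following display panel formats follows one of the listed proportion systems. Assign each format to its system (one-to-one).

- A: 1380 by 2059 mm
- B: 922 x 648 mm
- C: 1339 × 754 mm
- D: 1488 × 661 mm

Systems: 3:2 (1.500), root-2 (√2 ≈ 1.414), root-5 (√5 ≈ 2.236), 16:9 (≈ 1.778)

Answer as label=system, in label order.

A=3:2, B=root-2, C=16:9, D=root-5

Ratios: A ≈ 1.492; B ≈ 1.423; C ≈ 1.776; D ≈ 2.251.
Targets: 3:2 ≈ 1.500; root-2 ≈ 1.414; root-5 ≈ 2.236; 16:9 ≈ 1.778.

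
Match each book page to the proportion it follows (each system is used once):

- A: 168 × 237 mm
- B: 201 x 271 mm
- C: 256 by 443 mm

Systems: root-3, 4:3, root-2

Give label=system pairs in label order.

A = 237/168 ≈ 1.411 → root-2 (1.414)
B = 271/201 ≈ 1.348 → 4:3 (1.333)
C = 443/256 ≈ 1.730 → root-3 (1.732)

A=root-2, B=4:3, C=root-3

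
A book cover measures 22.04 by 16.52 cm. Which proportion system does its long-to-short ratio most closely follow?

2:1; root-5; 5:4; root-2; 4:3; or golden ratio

22.04/16.52 ≈ 1.334. Nearest candidates are 4:3 (1.333, off by 0.001) and root-2 (1.414, off by 0.080).

4:3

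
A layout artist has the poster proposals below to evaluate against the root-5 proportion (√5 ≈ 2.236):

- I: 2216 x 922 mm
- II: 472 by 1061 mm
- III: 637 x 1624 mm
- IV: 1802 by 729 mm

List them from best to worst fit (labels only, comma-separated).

Ratios: I = 2216 / 922 ≈ 2.403; II = 1061 / 472 ≈ 2.248; III = 1624 / 637 ≈ 2.549; IV = 1802 / 729 ≈ 2.472.
|Δ from 2.236|: I 0.167; II 0.012; III 0.313; IV 0.236.

II, I, IV, III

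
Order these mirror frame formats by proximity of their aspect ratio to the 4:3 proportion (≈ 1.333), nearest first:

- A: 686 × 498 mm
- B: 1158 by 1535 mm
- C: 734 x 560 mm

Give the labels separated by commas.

A: 686/498 ≈ 1.378 → |1.378 − 1.333| = 0.045
B: 1535/1158 ≈ 1.326 → |1.326 − 1.333| = 0.007
C: 734/560 ≈ 1.311 → |1.311 − 1.333| = 0.022

B, C, A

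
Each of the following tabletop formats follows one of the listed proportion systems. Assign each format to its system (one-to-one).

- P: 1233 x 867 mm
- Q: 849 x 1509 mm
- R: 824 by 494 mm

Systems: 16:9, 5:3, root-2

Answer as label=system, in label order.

P = 1233/867 ≈ 1.422 → root-2 (1.414)
Q = 1509/849 ≈ 1.777 → 16:9 (1.778)
R = 824/494 ≈ 1.668 → 5:3 (1.667)

P=root-2, Q=16:9, R=5:3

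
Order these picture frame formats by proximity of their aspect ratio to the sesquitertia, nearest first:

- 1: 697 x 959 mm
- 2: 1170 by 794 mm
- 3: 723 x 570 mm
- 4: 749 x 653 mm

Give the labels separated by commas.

1: 959/697 ≈ 1.376 → |1.376 − 1.333| = 0.043
2: 1170/794 ≈ 1.474 → |1.474 − 1.333| = 0.141
3: 723/570 ≈ 1.268 → |1.268 − 1.333| = 0.065
4: 749/653 ≈ 1.147 → |1.147 − 1.333| = 0.186

1, 3, 2, 4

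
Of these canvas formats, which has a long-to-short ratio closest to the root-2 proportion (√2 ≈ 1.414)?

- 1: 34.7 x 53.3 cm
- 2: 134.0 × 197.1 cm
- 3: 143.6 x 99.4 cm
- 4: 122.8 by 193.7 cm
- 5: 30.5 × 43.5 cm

Ratios (long/short): 1 ≈ 1.536; 2 ≈ 1.471; 3 ≈ 1.445; 4 ≈ 1.577; 5 ≈ 1.426.
root-2 ≈ 1.414; option 5 is nearest (Δ 0.012).

5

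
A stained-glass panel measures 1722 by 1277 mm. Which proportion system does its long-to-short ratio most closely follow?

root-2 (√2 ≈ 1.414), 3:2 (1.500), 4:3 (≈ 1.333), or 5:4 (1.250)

Ratio = 1722 / 1277 ≈ 1.348.
Distances: root-2 1.414 (Δ 0.066); 3:2 1.500 (Δ 0.152); 4:3 1.333 (Δ 0.015); 5:4 1.250 (Δ 0.098).

4:3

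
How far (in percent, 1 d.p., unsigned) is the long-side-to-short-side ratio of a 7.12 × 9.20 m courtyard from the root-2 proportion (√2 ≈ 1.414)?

8.6%

Ratio = 9.20 / 7.12 ≈ 1.2921.
Ideal root-2 ≈ 1.4142. |1.2921 − 1.4142| / 1.4142 ≈ 8.63% → 8.6%.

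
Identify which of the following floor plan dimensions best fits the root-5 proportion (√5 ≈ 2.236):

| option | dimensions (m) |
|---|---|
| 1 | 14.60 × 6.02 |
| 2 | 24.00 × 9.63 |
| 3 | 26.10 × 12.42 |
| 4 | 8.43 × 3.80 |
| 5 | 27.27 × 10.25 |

Target root-5 ≈ 2.236.
1: 2.425 (Δ0.189)  2: 2.492 (Δ0.256)  3: 2.101 (Δ0.135)  4: 2.218 (Δ0.018)  5: 2.660 (Δ0.424)

4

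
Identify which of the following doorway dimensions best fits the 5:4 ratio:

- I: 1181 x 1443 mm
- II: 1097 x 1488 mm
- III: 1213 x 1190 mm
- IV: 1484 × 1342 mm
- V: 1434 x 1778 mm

Ratios (long/short): I ≈ 1.222; II ≈ 1.356; III ≈ 1.019; IV ≈ 1.106; V ≈ 1.240.
5:4 ≈ 1.250; option V is nearest (Δ 0.010).

V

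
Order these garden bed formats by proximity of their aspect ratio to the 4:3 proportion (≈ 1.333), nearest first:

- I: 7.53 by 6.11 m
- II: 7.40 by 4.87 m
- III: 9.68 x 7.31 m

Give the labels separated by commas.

III, I, II

I: 7.53/6.11 ≈ 1.232 → |1.232 − 1.333| = 0.101
II: 7.40/4.87 ≈ 1.520 → |1.520 − 1.333| = 0.187
III: 9.68/7.31 ≈ 1.324 → |1.324 − 1.333| = 0.009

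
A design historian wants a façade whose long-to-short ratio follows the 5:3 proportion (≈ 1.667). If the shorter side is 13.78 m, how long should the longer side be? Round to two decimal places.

22.97 m

5:3 ≈ 1.66667.
Longer side = 13.78 × 1.66667 ≈ 22.9667 → 22.97 m.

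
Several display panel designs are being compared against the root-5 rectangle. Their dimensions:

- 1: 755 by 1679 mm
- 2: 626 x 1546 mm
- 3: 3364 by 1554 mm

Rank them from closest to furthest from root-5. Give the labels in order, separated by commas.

1, 3, 2

1: 1679/755 ≈ 2.224 → |2.224 − 2.236| = 0.012
2: 1546/626 ≈ 2.470 → |2.470 − 2.236| = 0.234
3: 3364/1554 ≈ 2.165 → |2.165 − 2.236| = 0.071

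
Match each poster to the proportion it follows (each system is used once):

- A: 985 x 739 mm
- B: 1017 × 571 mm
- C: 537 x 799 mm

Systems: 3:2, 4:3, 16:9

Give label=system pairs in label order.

Ratios: A ≈ 1.333; B ≈ 1.781; C ≈ 1.488.
Targets: 3:2 ≈ 1.500; 4:3 ≈ 1.333; 16:9 ≈ 1.778.

A=4:3, B=16:9, C=3:2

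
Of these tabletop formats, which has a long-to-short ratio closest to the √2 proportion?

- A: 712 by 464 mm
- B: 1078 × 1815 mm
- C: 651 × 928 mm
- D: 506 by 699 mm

C

Ratios (long/short): A ≈ 1.534; B ≈ 1.684; C ≈ 1.425; D ≈ 1.381.
root-2 ≈ 1.414; option C is nearest (Δ 0.011).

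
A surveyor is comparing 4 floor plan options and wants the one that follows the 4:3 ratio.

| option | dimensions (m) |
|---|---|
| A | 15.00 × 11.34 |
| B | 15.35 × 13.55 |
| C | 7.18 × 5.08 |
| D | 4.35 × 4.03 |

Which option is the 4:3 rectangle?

Ratios (long/short): A ≈ 1.323; B ≈ 1.133; C ≈ 1.413; D ≈ 1.079.
4:3 ≈ 1.333; option A is nearest (Δ 0.010).

A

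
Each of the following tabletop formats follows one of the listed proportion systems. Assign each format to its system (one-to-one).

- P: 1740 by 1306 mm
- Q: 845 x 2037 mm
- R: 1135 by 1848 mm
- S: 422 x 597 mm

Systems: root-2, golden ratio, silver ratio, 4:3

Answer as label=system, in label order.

Ratios: P ≈ 1.332; Q ≈ 2.411; R ≈ 1.628; S ≈ 1.415.
Targets: root-2 ≈ 1.414; golden ratio ≈ 1.618; silver ratio ≈ 2.414; 4:3 ≈ 1.333.

P=4:3, Q=silver ratio, R=golden ratio, S=root-2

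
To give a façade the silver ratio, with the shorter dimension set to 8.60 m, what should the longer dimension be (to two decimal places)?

20.76 m

silver ratio ≈ 2.41421.
Longer side = 8.60 × 2.41421 ≈ 20.7622 → 20.76 m.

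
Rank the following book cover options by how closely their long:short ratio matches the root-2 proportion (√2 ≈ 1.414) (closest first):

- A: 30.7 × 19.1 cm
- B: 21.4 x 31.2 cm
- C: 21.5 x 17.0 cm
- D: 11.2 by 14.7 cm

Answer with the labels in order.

A: 30.7/19.1 ≈ 1.607 → |1.607 − 1.414| = 0.193
B: 31.2/21.4 ≈ 1.458 → |1.458 − 1.414| = 0.044
C: 21.5/17.0 ≈ 1.265 → |1.265 − 1.414| = 0.149
D: 14.7/11.2 ≈ 1.312 → |1.312 − 1.414| = 0.102

B, D, C, A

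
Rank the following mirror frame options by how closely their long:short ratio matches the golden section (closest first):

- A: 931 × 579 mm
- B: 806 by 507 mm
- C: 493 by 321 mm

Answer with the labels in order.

A, B, C

Ratios: A = 931 / 579 ≈ 1.608; B = 806 / 507 ≈ 1.590; C = 493 / 321 ≈ 1.536.
|Δ from 1.618|: A 0.010; B 0.028; C 0.082.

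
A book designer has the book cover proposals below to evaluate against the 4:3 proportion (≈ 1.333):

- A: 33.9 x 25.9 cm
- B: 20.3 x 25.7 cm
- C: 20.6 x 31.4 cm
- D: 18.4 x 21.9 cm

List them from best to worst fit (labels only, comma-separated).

A, B, D, C

A: 33.9/25.9 ≈ 1.309 → |1.309 − 1.333| = 0.024
B: 25.7/20.3 ≈ 1.266 → |1.266 − 1.333| = 0.067
C: 31.4/20.6 ≈ 1.524 → |1.524 − 1.333| = 0.191
D: 21.9/18.4 ≈ 1.190 → |1.190 − 1.333| = 0.143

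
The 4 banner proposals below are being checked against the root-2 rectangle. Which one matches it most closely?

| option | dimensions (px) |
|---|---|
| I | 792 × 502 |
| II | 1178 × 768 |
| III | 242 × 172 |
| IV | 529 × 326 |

III

Target root-2 ≈ 1.414.
I: 1.578 (Δ0.164)  II: 1.534 (Δ0.120)  III: 1.407 (Δ0.007)  IV: 1.623 (Δ0.209)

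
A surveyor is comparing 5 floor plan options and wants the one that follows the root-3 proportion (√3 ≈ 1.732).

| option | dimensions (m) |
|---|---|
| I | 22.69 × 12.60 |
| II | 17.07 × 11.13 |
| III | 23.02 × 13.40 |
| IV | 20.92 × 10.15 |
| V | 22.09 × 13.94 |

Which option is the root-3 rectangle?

III

Ratios (long/short): I ≈ 1.801; II ≈ 1.534; III ≈ 1.718; IV ≈ 2.061; V ≈ 1.585.
root-3 ≈ 1.732; option III is nearest (Δ 0.014).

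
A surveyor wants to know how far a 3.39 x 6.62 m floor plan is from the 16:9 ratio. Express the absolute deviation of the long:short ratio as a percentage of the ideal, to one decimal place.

Ratio = 6.62 / 3.39 ≈ 1.9528.
Ideal 16:9 ≈ 1.7778. |1.9528 − 1.7778| / 1.7778 ≈ 9.84% → 9.8%.

9.8%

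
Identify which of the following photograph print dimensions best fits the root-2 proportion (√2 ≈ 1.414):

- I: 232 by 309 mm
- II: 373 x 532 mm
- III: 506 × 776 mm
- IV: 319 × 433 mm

II

Ratios (long/short): I ≈ 1.332; II ≈ 1.426; III ≈ 1.534; IV ≈ 1.357.
root-2 ≈ 1.414; option II is nearest (Δ 0.012).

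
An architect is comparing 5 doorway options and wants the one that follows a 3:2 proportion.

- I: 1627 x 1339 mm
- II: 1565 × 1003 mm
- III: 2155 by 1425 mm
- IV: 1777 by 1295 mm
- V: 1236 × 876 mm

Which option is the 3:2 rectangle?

III

Target 3:2 ≈ 1.500.
I: 1.215 (Δ0.285)  II: 1.560 (Δ0.060)  III: 1.512 (Δ0.012)  IV: 1.372 (Δ0.128)  V: 1.411 (Δ0.089)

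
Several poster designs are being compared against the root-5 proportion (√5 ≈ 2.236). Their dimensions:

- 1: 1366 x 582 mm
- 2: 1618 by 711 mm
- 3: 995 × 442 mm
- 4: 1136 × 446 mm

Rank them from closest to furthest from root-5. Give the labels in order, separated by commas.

1: 1366/582 ≈ 2.347 → |2.347 − 2.236| = 0.111
2: 1618/711 ≈ 2.276 → |2.276 − 2.236| = 0.040
3: 995/442 ≈ 2.251 → |2.251 − 2.236| = 0.015
4: 1136/446 ≈ 2.547 → |2.547 − 2.236| = 0.311

3, 2, 1, 4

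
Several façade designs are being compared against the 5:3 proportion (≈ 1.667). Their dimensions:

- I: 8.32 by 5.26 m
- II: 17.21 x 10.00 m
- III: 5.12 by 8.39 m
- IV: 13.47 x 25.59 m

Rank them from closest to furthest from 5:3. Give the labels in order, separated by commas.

III, II, I, IV

I: 8.32/5.26 ≈ 1.582 → |1.582 − 1.667| = 0.085
II: 17.21/10.00 ≈ 1.721 → |1.721 − 1.667| = 0.054
III: 8.39/5.12 ≈ 1.639 → |1.639 − 1.667| = 0.028
IV: 25.59/13.47 ≈ 1.900 → |1.900 − 1.667| = 0.233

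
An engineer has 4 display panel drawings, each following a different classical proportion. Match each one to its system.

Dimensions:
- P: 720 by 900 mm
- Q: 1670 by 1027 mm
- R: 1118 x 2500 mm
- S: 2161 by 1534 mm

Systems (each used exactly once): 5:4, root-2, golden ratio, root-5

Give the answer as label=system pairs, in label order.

Ratios: P ≈ 1.250; Q ≈ 1.626; R ≈ 2.236; S ≈ 1.409.
Targets: 5:4 ≈ 1.250; root-2 ≈ 1.414; golden ratio ≈ 1.618; root-5 ≈ 2.236.

P=5:4, Q=golden ratio, R=root-5, S=root-2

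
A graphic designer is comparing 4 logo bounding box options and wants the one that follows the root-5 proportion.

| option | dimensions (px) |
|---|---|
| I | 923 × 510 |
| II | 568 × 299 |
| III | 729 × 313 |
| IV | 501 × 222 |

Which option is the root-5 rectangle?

IV

Ratios (long/short): I ≈ 1.810; II ≈ 1.900; III ≈ 2.329; IV ≈ 2.257.
root-5 ≈ 2.236; option IV is nearest (Δ 0.021).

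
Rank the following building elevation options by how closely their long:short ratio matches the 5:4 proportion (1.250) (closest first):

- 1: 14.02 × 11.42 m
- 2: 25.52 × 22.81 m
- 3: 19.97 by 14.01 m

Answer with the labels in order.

1: 14.02/11.42 ≈ 1.228 → |1.228 − 1.250| = 0.022
2: 25.52/22.81 ≈ 1.119 → |1.119 − 1.250| = 0.131
3: 19.97/14.01 ≈ 1.425 → |1.425 − 1.250| = 0.175

1, 2, 3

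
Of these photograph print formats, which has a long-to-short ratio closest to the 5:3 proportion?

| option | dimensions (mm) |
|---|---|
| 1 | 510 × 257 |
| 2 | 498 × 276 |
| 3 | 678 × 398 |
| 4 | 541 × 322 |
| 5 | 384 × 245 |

4

Ratios (long/short): 1 ≈ 1.984; 2 ≈ 1.804; 3 ≈ 1.704; 4 ≈ 1.680; 5 ≈ 1.567.
5:3 ≈ 1.667; option 4 is nearest (Δ 0.013).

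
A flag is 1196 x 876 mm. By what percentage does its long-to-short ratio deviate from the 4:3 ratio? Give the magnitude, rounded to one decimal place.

2.4%

Ratio = 1196 / 876 ≈ 1.3653.
Ideal 4:3 ≈ 1.3333. |1.3653 − 1.3333| / 1.3333 ≈ 2.40% → 2.4%.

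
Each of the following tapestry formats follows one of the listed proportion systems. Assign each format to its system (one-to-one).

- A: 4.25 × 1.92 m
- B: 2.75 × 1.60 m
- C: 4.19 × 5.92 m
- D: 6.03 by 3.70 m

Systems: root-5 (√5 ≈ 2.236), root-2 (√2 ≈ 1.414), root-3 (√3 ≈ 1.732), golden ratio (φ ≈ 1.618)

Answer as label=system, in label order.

A = 4.25/1.92 ≈ 2.214 → root-5 (2.236)
B = 2.75/1.60 ≈ 1.719 → root-3 (1.732)
C = 5.92/4.19 ≈ 1.413 → root-2 (1.414)
D = 6.03/3.70 ≈ 1.630 → golden ratio (1.618)

A=root-5, B=root-3, C=root-2, D=golden ratio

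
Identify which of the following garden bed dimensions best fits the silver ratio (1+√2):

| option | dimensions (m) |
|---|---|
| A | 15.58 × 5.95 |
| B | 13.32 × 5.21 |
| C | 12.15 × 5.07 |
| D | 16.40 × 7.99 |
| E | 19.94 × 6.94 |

Target silver ratio ≈ 2.414.
A: 2.618 (Δ0.204)  B: 2.557 (Δ0.143)  C: 2.396 (Δ0.018)  D: 2.053 (Δ0.361)  E: 2.873 (Δ0.459)

C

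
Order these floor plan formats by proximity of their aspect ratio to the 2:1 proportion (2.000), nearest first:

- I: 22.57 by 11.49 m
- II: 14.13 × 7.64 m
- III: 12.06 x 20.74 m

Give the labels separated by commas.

Ratios: I = 22.57 / 11.49 ≈ 1.964; II = 14.13 / 7.64 ≈ 1.849; III = 20.74 / 12.06 ≈ 1.720.
|Δ from 2.000|: I 0.036; II 0.151; III 0.280.

I, II, III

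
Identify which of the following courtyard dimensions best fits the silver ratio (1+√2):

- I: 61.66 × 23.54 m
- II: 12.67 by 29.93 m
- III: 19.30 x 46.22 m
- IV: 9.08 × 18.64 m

Target silver ratio ≈ 2.414.
I: 2.619 (Δ0.205)  II: 2.362 (Δ0.052)  III: 2.395 (Δ0.019)  IV: 2.053 (Δ0.361)

III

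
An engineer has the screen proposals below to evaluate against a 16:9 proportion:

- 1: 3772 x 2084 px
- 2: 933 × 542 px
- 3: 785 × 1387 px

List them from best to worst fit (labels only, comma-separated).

1: 3772/2084 ≈ 1.810 → |1.810 − 1.778| = 0.032
2: 933/542 ≈ 1.721 → |1.721 − 1.778| = 0.057
3: 1387/785 ≈ 1.767 → |1.767 − 1.778| = 0.011

3, 1, 2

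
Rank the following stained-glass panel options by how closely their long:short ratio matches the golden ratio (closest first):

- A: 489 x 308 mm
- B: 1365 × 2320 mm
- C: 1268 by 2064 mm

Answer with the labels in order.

A: 489/308 ≈ 1.588 → |1.588 − 1.618| = 0.030
B: 2320/1365 ≈ 1.700 → |1.700 − 1.618| = 0.082
C: 2064/1268 ≈ 1.628 → |1.628 − 1.618| = 0.010

C, A, B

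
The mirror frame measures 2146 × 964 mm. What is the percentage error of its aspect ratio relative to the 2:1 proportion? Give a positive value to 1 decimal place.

11.3%

Ratio = 2146 / 964 ≈ 2.2261.
Ideal 2:1 = 2.0000. |2.2261 − 2.0000| / 2.0000 ≈ 11.31% → 11.3%.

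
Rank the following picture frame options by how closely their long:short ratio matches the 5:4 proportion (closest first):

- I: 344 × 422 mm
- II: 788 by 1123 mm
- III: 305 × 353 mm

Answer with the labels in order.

I: 422/344 ≈ 1.227 → |1.227 − 1.250| = 0.023
II: 1123/788 ≈ 1.425 → |1.425 − 1.250| = 0.175
III: 353/305 ≈ 1.157 → |1.157 − 1.250| = 0.093

I, III, II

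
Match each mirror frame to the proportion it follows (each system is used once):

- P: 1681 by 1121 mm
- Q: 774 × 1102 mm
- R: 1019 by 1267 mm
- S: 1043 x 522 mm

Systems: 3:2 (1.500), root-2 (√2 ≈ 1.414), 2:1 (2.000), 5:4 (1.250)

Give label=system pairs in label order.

P=3:2, Q=root-2, R=5:4, S=2:1

P = 1681/1121 ≈ 1.500 → 3:2 (1.500)
Q = 1102/774 ≈ 1.424 → root-2 (1.414)
R = 1267/1019 ≈ 1.243 → 5:4 (1.250)
S = 1043/522 ≈ 1.998 → 2:1 (2.000)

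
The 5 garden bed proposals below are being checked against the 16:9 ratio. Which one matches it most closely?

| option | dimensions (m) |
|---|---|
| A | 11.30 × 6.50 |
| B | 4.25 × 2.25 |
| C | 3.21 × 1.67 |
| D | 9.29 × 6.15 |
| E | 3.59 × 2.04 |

E

Target 16:9 ≈ 1.778.
A: 1.738 (Δ0.040)  B: 1.889 (Δ0.111)  C: 1.922 (Δ0.144)  D: 1.511 (Δ0.267)  E: 1.760 (Δ0.018)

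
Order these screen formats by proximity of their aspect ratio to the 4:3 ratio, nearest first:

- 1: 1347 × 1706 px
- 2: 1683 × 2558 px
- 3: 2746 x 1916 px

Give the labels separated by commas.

Ratios: 1 = 1706 / 1347 ≈ 1.267; 2 = 2558 / 1683 ≈ 1.520; 3 = 2746 / 1916 ≈ 1.433.
|Δ from 1.333|: 1 0.066; 2 0.187; 3 0.100.

1, 3, 2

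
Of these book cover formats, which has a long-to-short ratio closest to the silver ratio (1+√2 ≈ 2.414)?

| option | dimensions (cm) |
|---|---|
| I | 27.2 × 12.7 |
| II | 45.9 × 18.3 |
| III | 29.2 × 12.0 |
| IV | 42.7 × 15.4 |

Target silver ratio ≈ 2.414.
I: 2.142 (Δ0.272)  II: 2.508 (Δ0.094)  III: 2.433 (Δ0.019)  IV: 2.773 (Δ0.359)

III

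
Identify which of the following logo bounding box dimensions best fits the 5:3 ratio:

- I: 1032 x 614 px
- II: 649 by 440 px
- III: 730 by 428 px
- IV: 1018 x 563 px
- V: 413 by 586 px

I

Target 5:3 ≈ 1.667.
I: 1.681 (Δ0.014)  II: 1.475 (Δ0.192)  III: 1.706 (Δ0.039)  IV: 1.808 (Δ0.141)  V: 1.419 (Δ0.248)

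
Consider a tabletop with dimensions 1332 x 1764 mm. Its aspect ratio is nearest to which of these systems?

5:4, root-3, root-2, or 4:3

1764/1332 ≈ 1.324. Nearest candidates are 4:3 (1.333, off by 0.009) and 5:4 (1.250, off by 0.074).

4:3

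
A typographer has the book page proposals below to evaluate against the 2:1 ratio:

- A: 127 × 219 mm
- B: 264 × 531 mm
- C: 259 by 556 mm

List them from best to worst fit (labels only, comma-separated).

Ratios: A = 219 / 127 ≈ 1.724; B = 531 / 264 ≈ 2.011; C = 556 / 259 ≈ 2.147.
|Δ from 2.000|: A 0.276; B 0.011; C 0.147.

B, C, A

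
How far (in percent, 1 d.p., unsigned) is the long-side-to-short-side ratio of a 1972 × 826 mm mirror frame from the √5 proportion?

Ratio = 1972 / 826 ≈ 2.3874.
Ideal root-5 ≈ 2.2361. |2.3874 − 2.2361| / 2.2361 ≈ 6.77% → 6.8%.

6.8%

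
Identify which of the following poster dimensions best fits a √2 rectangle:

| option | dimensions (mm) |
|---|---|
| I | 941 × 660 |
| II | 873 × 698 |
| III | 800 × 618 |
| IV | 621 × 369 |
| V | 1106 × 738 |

I

Target root-2 ≈ 1.414.
I: 1.426 (Δ0.012)  II: 1.251 (Δ0.163)  III: 1.294 (Δ0.120)  IV: 1.683 (Δ0.269)  V: 1.499 (Δ0.085)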